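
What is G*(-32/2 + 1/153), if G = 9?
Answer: -2447/17 ≈ -143.94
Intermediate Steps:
G*(-32/2 + 1/153) = 9*(-32/2 + 1/153) = 9*(-32*½ + 1/153) = 9*(-16 + 1/153) = 9*(-2447/153) = -2447/17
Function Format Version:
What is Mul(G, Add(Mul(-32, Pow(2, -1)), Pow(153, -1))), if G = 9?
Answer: Rational(-2447, 17) ≈ -143.94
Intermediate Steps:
Mul(G, Add(Mul(-32, Pow(2, -1)), Pow(153, -1))) = Mul(9, Add(Mul(-32, Pow(2, -1)), Pow(153, -1))) = Mul(9, Add(Mul(-32, Rational(1, 2)), Rational(1, 153))) = Mul(9, Add(-16, Rational(1, 153))) = Mul(9, Rational(-2447, 153)) = Rational(-2447, 17)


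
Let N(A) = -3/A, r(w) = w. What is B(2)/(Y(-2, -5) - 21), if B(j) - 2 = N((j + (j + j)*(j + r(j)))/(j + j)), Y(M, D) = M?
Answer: -4/69 ≈ -0.057971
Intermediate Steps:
B(j) = 2 - 6*j/(j + 4*j²) (B(j) = 2 - 3*(j + j)/(j + (j + j)*(j + j)) = 2 - 3*2*j/(j + (2*j)*(2*j)) = 2 - 3*2*j/(j + 4*j²) = 2 - 6*j/(j + 4*j²))
B(2)/(Y(-2, -5) - 21) = (4*(-1 + 2*2)/(1 + 4*2))/(-2 - 21) = (4*(-1 + 4)/(1 + 8))/(-23) = -4*3/(23*9) = -1/23*4/3 = -4/69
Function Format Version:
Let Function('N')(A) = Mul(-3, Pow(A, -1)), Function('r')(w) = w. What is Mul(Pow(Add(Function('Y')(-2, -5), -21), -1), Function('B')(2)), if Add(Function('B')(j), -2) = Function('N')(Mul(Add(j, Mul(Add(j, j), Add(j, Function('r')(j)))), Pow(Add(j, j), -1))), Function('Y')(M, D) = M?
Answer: Rational(-4, 69) ≈ -0.057971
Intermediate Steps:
Function('B')(j) = Add(2, Mul(-6, j, Pow(Add(j, Mul(4, Pow(j, 2))), -1))) (Function('B')(j) = Add(2, Mul(-3, Pow(Mul(Add(j, Mul(Add(j, j), Add(j, j))), Pow(Add(j, j), -1)), -1))) = Add(2, Mul(-3, Pow(Mul(Add(j, Mul(Mul(2, j), Mul(2, j))), Pow(Mul(2, j), -1)), -1))) = Add(2, Mul(-3, Pow(Mul(Add(j, Mul(4, Pow(j, 2))), Mul(Rational(1, 2), Pow(j, -1))), -1))) = Add(2, Mul(-3, Pow(Mul(Rational(1, 2), Pow(j, -1), Add(j, Mul(4, Pow(j, 2)))), -1))) = Add(2, Mul(-3, Mul(2, j, Pow(Add(j, Mul(4, Pow(j, 2))), -1)))) = Add(2, Mul(-6, j, Pow(Add(j, Mul(4, Pow(j, 2))), -1))))
Mul(Pow(Add(Function('Y')(-2, -5), -21), -1), Function('B')(2)) = Mul(Pow(Add(-2, -21), -1), Mul(4, Pow(Add(1, Mul(4, 2)), -1), Add(-1, Mul(2, 2)))) = Mul(Pow(-23, -1), Mul(4, Pow(Add(1, 8), -1), Add(-1, 4))) = Mul(Rational(-1, 23), Mul(4, Pow(9, -1), 3)) = Mul(Rational(-1, 23), Mul(4, Rational(1, 9), 3)) = Mul(Rational(-1, 23), Rational(4, 3)) = Rational(-4, 69)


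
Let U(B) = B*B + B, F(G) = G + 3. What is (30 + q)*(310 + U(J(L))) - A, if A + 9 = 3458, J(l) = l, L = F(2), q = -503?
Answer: -164269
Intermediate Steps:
F(G) = 3 + G
L = 5 (L = 3 + 2 = 5)
A = 3449 (A = -9 + 3458 = 3449)
U(B) = B + B² (U(B) = B² + B = B + B²)
(30 + q)*(310 + U(J(L))) - A = (30 - 503)*(310 + 5*(1 + 5)) - 1*3449 = -473*(310 + 5*6) - 3449 = -473*(310 + 30) - 3449 = -473*340 - 3449 = -160820 - 3449 = -164269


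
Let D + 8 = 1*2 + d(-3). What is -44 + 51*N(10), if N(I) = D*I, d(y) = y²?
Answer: 1486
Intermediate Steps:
D = 3 (D = -8 + (1*2 + (-3)²) = -8 + (2 + 9) = -8 + 11 = 3)
N(I) = 3*I
-44 + 51*N(10) = -44 + 51*(3*10) = -44 + 51*30 = -44 + 1530 = 1486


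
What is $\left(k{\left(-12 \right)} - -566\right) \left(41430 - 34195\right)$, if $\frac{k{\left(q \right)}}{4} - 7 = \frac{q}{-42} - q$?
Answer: $\frac{32571970}{7} \approx 4.6531 \cdot 10^{6}$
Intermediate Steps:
$k{\left(q \right)} = 28 - \frac{86 q}{21}$ ($k{\left(q \right)} = 28 + 4 \left(\frac{q}{-42} - q\right) = 28 + 4 \left(q \left(- \frac{1}{42}\right) - q\right) = 28 + 4 \left(- \frac{q}{42} - q\right) = 28 + 4 \left(- \frac{43 q}{42}\right) = 28 - \frac{86 q}{21}$)
$\left(k{\left(-12 \right)} - -566\right) \left(41430 - 34195\right) = \left(\left(28 - - \frac{344}{7}\right) - -566\right) \left(41430 - 34195\right) = \left(\left(28 + \frac{344}{7}\right) + \left(-54 + 620\right)\right) 7235 = \left(\frac{540}{7} + 566\right) 7235 = \frac{4502}{7} \cdot 7235 = \frac{32571970}{7}$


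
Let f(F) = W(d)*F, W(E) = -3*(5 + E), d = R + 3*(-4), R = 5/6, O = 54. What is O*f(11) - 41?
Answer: 10948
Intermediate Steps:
R = ⅚ (R = 5*(⅙) = ⅚ ≈ 0.83333)
d = -67/6 (d = ⅚ + 3*(-4) = ⅚ - 12 = -67/6 ≈ -11.167)
W(E) = -15 - 3*E
f(F) = 37*F/2 (f(F) = (-15 - 3*(-67/6))*F = (-15 + 67/2)*F = 37*F/2)
O*f(11) - 41 = 54*((37/2)*11) - 41 = 54*(407/2) - 41 = 10989 - 41 = 10948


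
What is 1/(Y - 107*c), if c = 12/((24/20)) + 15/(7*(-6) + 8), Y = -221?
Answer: -34/42289 ≈ -0.00080399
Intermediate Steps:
c = 325/34 (c = 12/((24*(1/20))) + 15/(-42 + 8) = 12/(6/5) + 15/(-34) = 12*(⅚) + 15*(-1/34) = 10 - 15/34 = 325/34 ≈ 9.5588)
1/(Y - 107*c) = 1/(-221 - 107*325/34) = 1/(-221 - 34775/34) = 1/(-42289/34) = -34/42289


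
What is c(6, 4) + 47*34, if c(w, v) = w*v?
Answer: 1622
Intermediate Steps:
c(w, v) = v*w
c(6, 4) + 47*34 = 4*6 + 47*34 = 24 + 1598 = 1622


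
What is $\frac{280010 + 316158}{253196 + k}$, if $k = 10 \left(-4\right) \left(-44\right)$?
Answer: $\frac{149042}{63739} \approx 2.3383$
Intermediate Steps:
$k = 1760$ ($k = \left(-40\right) \left(-44\right) = 1760$)
$\frac{280010 + 316158}{253196 + k} = \frac{280010 + 316158}{253196 + 1760} = \frac{596168}{254956} = 596168 \cdot \frac{1}{254956} = \frac{149042}{63739}$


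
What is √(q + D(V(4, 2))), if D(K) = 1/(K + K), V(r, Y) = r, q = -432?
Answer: I*√6910/4 ≈ 20.782*I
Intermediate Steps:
D(K) = 1/(2*K)
√(q + D(V(4, 2))) = √(-432 + (½)/4) = √(-432 + (½)*(¼)) = √(-432 + ⅛) = √(-3455/8) = I*√6910/4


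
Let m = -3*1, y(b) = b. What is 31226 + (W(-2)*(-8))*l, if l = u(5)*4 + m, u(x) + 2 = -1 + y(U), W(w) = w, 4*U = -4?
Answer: 30922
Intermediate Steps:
U = -1 (U = (1/4)*(-4) = -1)
m = -3
u(x) = -4 (u(x) = -2 + (-1 - 1) = -2 - 2 = -4)
l = -19 (l = -4*4 - 3 = -16 - 3 = -19)
31226 + (W(-2)*(-8))*l = 31226 - 2*(-8)*(-19) = 31226 + 16*(-19) = 31226 - 304 = 30922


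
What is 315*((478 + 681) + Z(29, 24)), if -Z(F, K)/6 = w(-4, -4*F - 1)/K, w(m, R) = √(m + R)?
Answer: 365085 - 3465*I/4 ≈ 3.6509e+5 - 866.25*I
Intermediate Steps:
w(m, R) = √(R + m)
Z(F, K) = -6*√(-5 - 4*F)/K (Z(F, K) = -6*√((-4*F - 1) - 4)/K = -6*√((-1 - 4*F) - 4)/K = -6*√(-5 - 4*F)/K)
315*((478 + 681) + Z(29, 24)) = 315*((478 + 681) - 6*√(-5 - 4*29)/24) = 315*(1159 - 6*1/24*√(-5 - 116)) = 315*(1159 - 6*1/24*√(-121)) = 315*(1159 - 6*1/24*11*I) = 315*(1159 - 11*I/4) = 365085 - 3465*I/4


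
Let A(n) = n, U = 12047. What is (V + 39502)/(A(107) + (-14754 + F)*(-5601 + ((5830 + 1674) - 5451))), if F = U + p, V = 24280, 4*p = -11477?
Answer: 31891/9892321 ≈ 0.0032238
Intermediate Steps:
p = -11477/4 (p = (1/4)*(-11477) = -11477/4 ≈ -2869.3)
F = 36711/4 (F = 12047 - 11477/4 = 36711/4 ≈ 9177.8)
(V + 39502)/(A(107) + (-14754 + F)*(-5601 + ((5830 + 1674) - 5451))) = (24280 + 39502)/(107 + (-14754 + 36711/4)*(-5601 + ((5830 + 1674) - 5451))) = 63782/(107 - 22305*(-5601 + (7504 - 5451))/4) = 63782/(107 - 22305*(-5601 + 2053)/4) = 63782/(107 - 22305/4*(-3548)) = 63782/(107 + 19784535) = 63782/19784642 = 63782*(1/19784642) = 31891/9892321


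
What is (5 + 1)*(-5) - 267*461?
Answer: -123117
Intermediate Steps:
(5 + 1)*(-5) - 267*461 = 6*(-5) - 123087 = -30 - 123087 = -123117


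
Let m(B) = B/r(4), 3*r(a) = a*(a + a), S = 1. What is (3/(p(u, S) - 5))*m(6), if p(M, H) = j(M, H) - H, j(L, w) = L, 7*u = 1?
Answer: -189/656 ≈ -0.28811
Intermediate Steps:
u = ⅐ (u = (⅐)*1 = ⅐ ≈ 0.14286)
r(a) = 2*a²/3 (r(a) = (a*(a + a))/3 = (a*(2*a))/3 = (2*a²)/3 = 2*a²/3)
p(M, H) = M - H
m(B) = 3*B/32 (m(B) = B/(((⅔)*4²)) = B/(((⅔)*16)) = B/(32/3) = B*(3/32) = 3*B/32)
(3/(p(u, S) - 5))*m(6) = (3/((⅐ - 1*1) - 5))*((3/32)*6) = (3/((⅐ - 1) - 5))*(9/16) = (3/(-6/7 - 5))*(9/16) = (3/(-41/7))*(9/16) = (3*(-7/41))*(9/16) = -21/41*9/16 = -189/656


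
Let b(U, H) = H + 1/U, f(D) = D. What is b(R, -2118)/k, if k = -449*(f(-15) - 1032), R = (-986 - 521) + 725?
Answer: -1656277/367620546 ≈ -0.0045054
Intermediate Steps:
R = -782 (R = -1507 + 725 = -782)
k = 470103 (k = -449*(-15 - 1032) = -449*(-1047) = 470103)
b(R, -2118)/k = (-2118 + 1/(-782))/470103 = (-2118 - 1/782)*(1/470103) = -1656277/782*1/470103 = -1656277/367620546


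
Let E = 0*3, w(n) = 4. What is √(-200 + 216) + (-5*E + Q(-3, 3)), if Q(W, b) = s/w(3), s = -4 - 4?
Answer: 2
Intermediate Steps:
E = 0
s = -8
Q(W, b) = -2 (Q(W, b) = -8/4 = -8*¼ = -2)
√(-200 + 216) + (-5*E + Q(-3, 3)) = √(-200 + 216) + (-5*0 - 2) = √16 + (0 - 2) = 4 - 2 = 2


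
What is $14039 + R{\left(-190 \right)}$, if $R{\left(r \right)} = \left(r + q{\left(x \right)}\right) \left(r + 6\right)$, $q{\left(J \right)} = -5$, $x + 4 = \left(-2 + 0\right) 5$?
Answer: $49919$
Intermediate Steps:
$x = -14$ ($x = -4 + \left(-2 + 0\right) 5 = -4 - 10 = -14$)
$R{\left(r \right)} = \left(-5 + r\right) \left(6 + r\right)$ ($R{\left(r \right)} = \left(r - 5\right) \left(r + 6\right) = \left(-5 + r\right) \left(6 + r\right)$)
$14039 + R{\left(-190 \right)} = 14039 - \left(220 - 36100\right) = 14039 - -35880 = 14039 + 35880 = 49919$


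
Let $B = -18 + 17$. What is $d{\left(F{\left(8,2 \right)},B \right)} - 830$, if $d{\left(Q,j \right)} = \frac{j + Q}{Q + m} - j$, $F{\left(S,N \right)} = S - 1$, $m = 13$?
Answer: $- \frac{8287}{10} \approx -828.7$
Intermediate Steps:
$F{\left(S,N \right)} = -1 + S$
$B = -1$
$d{\left(Q,j \right)} = - j + \frac{Q + j}{13 + Q}$ ($d{\left(Q,j \right)} = \frac{j + Q}{Q + 13} - j = \frac{Q + j}{13 + Q} - j = - j + \frac{Q + j}{13 + Q}$)
$d{\left(F{\left(8,2 \right)},B \right)} - 830 = \frac{\left(-1 + 8\right) - -12 - \left(-1 + 8\right) \left(-1\right)}{13 + \left(-1 + 8\right)} - 830 = \frac{7 + 12 - 7 \left(-1\right)}{13 + 7} - 830 = \frac{7 + 12 + 7}{20} - 830 = \frac{1}{20} \cdot 26 - 830 = \frac{13}{10} - 830 = - \frac{8287}{10}$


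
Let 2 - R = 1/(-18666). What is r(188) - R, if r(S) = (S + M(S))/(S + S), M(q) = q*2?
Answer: -4667/9333 ≈ -0.50005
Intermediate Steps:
M(q) = 2*q
R = 37333/18666 (R = 2 - 1/(-18666) = 2 - 1*(-1/18666) = 2 + 1/18666 = 37333/18666 ≈ 2.0001)
r(S) = 3/2 (r(S) = (S + 2*S)/(S + S) = (3*S)/((2*S)) = (3*S)*(1/(2*S)) = 3/2)
r(188) - R = 3/2 - 1*37333/18666 = 3/2 - 37333/18666 = -4667/9333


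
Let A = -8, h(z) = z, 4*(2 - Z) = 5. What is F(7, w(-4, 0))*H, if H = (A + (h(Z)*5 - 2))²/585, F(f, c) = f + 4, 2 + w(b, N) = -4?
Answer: 1375/1872 ≈ 0.73451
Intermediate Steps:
Z = ¾ (Z = 2 - ¼*5 = 2 - 5/4 = ¾ ≈ 0.75000)
w(b, N) = -6 (w(b, N) = -2 - 4 = -6)
F(f, c) = 4 + f
H = 125/1872 (H = (-8 + ((¾)*5 - 2))²/585 = (-8 + (15/4 - 2))²*(1/585) = (-8 + 7/4)²*(1/585) = (-25/4)²*(1/585) = (625/16)*(1/585) = 125/1872 ≈ 0.066774)
F(7, w(-4, 0))*H = (4 + 7)*(125/1872) = 11*(125/1872) = 1375/1872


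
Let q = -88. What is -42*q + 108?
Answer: 3804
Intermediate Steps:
-42*q + 108 = -42*(-88) + 108 = 3696 + 108 = 3804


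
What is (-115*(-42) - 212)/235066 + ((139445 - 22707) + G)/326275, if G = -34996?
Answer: 10360751461/38348079575 ≈ 0.27018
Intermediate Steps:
(-115*(-42) - 212)/235066 + ((139445 - 22707) + G)/326275 = (-115*(-42) - 212)/235066 + ((139445 - 22707) - 34996)/326275 = (4830 - 212)*(1/235066) + (116738 - 34996)*(1/326275) = 4618*(1/235066) + 81742*(1/326275) = 2309/117533 + 81742/326275 = 10360751461/38348079575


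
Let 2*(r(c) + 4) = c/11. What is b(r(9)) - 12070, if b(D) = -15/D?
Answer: -953200/79 ≈ -12066.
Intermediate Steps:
r(c) = -4 + c/22 (r(c) = -4 + (c/11)/2 = -4 + c/22)
b(r(9)) - 12070 = -15/(-4 + (1/22)*9) - 12070 = -15/(-4 + 9/22) - 12070 = -15/(-79/22) - 12070 = -15*(-22/79) - 12070 = 330/79 - 12070 = -953200/79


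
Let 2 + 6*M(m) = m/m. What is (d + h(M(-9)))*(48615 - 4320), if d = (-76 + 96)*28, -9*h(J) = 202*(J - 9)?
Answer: 305266375/9 ≈ 3.3918e+7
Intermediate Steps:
M(m) = -1/6 (M(m) = -1/3 + (m/m)/6 = -1/3 + (1/6)*1 = -1/3 + 1/6 = -1/6)
h(J) = 202 - 202*J/9 (h(J) = -202*(J - 9)/9 = -202*(-9 + J)/9 = -(-1818 + 202*J)/9 = 202 - 202*J/9)
d = 560 (d = 20*28 = 560)
(d + h(M(-9)))*(48615 - 4320) = (560 + (202 - 202/9*(-1/6)))*(48615 - 4320) = (560 + (202 + 101/27))*44295 = (560 + 5555/27)*44295 = (20675/27)*44295 = 305266375/9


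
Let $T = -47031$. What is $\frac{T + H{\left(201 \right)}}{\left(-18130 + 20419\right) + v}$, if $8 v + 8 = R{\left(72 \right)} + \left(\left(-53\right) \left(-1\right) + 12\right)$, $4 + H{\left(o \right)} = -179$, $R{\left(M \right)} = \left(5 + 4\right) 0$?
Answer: $- \frac{41968}{2041} \approx -20.562$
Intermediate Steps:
$R{\left(M \right)} = 0$ ($R{\left(M \right)} = 9 \cdot 0 = 0$)
$H{\left(o \right)} = -183$ ($H{\left(o \right)} = -4 - 179 = -183$)
$v = \frac{57}{8}$ ($v = -1 + \frac{0 + \left(\left(-53\right) \left(-1\right) + 12\right)}{8} = -1 + \frac{0 + \left(53 + 12\right)}{8} = -1 + \frac{0 + 65}{8} = -1 + \frac{1}{8} \cdot 65 = -1 + \frac{65}{8} = \frac{57}{8} \approx 7.125$)
$\frac{T + H{\left(201 \right)}}{\left(-18130 + 20419\right) + v} = \frac{-47031 - 183}{\left(-18130 + 20419\right) + \frac{57}{8}} = - \frac{47214}{2289 + \frac{57}{8}} = - \frac{47214}{\frac{18369}{8}} = \left(-47214\right) \frac{8}{18369} = - \frac{41968}{2041}$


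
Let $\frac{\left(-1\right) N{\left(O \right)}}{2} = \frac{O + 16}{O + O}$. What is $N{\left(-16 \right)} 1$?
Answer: $0$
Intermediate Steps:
$N{\left(O \right)} = - \frac{16 + O}{O}$ ($N{\left(O \right)} = - 2 \frac{O + 16}{O + O} = - 2 \frac{16 + O}{2 O} = - \frac{16 + O}{O}$)
$N{\left(-16 \right)} 1 = \frac{-16 - -16}{-16} \cdot 1 = - \frac{-16 + 16}{16} \cdot 1 = \left(- \frac{1}{16}\right) 0 \cdot 1 = 0 \cdot 1 = 0$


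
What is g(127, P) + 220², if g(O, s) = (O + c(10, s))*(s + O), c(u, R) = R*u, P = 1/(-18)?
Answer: 5220565/81 ≈ 64451.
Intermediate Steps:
P = -1/18 ≈ -0.055556
g(O, s) = (O + s)*(O + 10*s) (g(O, s) = (O + s*10)*(s + O) = (O + 10*s)*(O + s) = (O + s)*(O + 10*s))
g(127, P) + 220² = (127² + 10*(-1/18)² + 11*127*(-1/18)) + 220² = (16129 + 10*(1/324) - 1397/18) + 48400 = (16129 + 5/162 - 1397/18) + 48400 = 1300165/81 + 48400 = 5220565/81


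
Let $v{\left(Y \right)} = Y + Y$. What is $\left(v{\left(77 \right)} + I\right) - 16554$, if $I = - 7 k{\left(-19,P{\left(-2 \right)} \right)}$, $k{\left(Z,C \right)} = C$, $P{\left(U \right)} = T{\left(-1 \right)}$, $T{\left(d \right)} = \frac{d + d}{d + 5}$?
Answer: $- \frac{32793}{2} \approx -16397.0$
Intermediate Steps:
$T{\left(d \right)} = \frac{2 d}{5 + d}$
$P{\left(U \right)} = - \frac{1}{2}$ ($P{\left(U \right)} = 2 \left(-1\right) \frac{1}{5 - 1} = 2 \left(-1\right) \frac{1}{4} = - \frac{1}{2}$)
$I = \frac{7}{2}$ ($I = \left(-7\right) \left(- \frac{1}{2}\right) = \frac{7}{2} \approx 3.5$)
$v{\left(Y \right)} = 2 Y$
$\left(v{\left(77 \right)} + I\right) - 16554 = \left(2 \cdot 77 + \frac{7}{2}\right) - 16554 = \left(154 + \frac{7}{2}\right) - 16554 = \frac{315}{2} - 16554 = - \frac{32793}{2}$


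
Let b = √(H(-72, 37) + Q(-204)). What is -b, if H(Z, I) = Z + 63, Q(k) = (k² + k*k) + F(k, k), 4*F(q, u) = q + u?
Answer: -√83121 ≈ -288.31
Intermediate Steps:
F(q, u) = q/4 + u/4 (F(q, u) = (q + u)/4 = q/4 + u/4)
Q(k) = k/2 + 2*k² (Q(k) = (k² + k*k) + (k/4 + k/4) = (k² + k²) + k/2 = 2*k² + k/2 = k/2 + 2*k²)
H(Z, I) = 63 + Z
b = √83121 (b = √((63 - 72) + (½)*(-204)*(1 + 4*(-204))) = √(-9 + (½)*(-204)*(1 - 816)) = √(-9 + (½)*(-204)*(-815)) = √(-9 + 83130) = √83121 ≈ 288.31)
-b = -√83121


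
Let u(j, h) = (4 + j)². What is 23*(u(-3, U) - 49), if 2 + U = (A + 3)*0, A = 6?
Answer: -1104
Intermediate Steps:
U = -2 (U = -2 + (6 + 3)*0 = -2 + 9*0 = -2 + 0 = -2)
23*(u(-3, U) - 49) = 23*((4 - 3)² - 49) = 23*(1² - 49) = 23*(1 - 49) = 23*(-48) = -1104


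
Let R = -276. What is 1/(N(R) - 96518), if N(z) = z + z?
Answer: -1/97070 ≈ -1.0302e-5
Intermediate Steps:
N(z) = 2*z
1/(N(R) - 96518) = 1/(2*(-276) - 96518) = 1/(-552 - 96518) = 1/(-97070) = -1/97070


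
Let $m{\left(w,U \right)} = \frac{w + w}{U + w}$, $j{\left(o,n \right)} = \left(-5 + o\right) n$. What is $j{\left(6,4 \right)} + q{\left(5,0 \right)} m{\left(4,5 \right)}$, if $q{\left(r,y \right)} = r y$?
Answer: $4$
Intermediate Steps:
$j{\left(o,n \right)} = n \left(-5 + o\right)$
$m{\left(w,U \right)} = \frac{2 w}{U + w}$
$j{\left(6,4 \right)} + q{\left(5,0 \right)} m{\left(4,5 \right)} = 4 \left(-5 + 6\right) + 5 \cdot 0 \cdot 2 \cdot 4 \frac{1}{5 + 4} = 4 \cdot 1 + 0 \cdot 2 \cdot 4 \cdot \frac{1}{9} = 4 + 0 \cdot 2 \cdot 4 \cdot \frac{1}{9} = 4 + 0 \cdot \frac{8}{9} = 4 + 0 = 4$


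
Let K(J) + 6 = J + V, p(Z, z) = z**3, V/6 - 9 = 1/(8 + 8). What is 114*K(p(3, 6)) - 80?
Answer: 120235/4 ≈ 30059.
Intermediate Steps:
V = 435/8 (V = 54 + 6/(8 + 8) = 54 + 6/16 = 54 + 6*(1/16) = 54 + 3/8 = 435/8 ≈ 54.375)
K(J) = 387/8 + J (K(J) = -6 + (J + 435/8) = -6 + (435/8 + J) = 387/8 + J)
114*K(p(3, 6)) - 80 = 114*(387/8 + 6**3) - 80 = 114*(387/8 + 216) - 80 = 114*(2115/8) - 80 = 120555/4 - 80 = 120235/4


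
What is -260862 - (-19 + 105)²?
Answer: -268258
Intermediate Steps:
-260862 - (-19 + 105)² = -260862 - 1*86² = -260862 - 1*7396 = -260862 - 7396 = -268258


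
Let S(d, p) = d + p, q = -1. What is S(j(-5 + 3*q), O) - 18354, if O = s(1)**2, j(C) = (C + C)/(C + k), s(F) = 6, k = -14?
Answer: -201490/11 ≈ -18317.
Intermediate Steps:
j(C) = 2*C/(-14 + C) (j(C) = (C + C)/(C - 14) = (2*C)/(-14 + C) = 2*C/(-14 + C))
O = 36 (O = 6**2 = 36)
S(j(-5 + 3*q), O) - 18354 = (2*(-5 + 3*(-1))/(-14 + (-5 + 3*(-1))) + 36) - 18354 = (2*(-5 - 3)/(-14 + (-5 - 3)) + 36) - 18354 = (2*(-8)/(-14 - 8) + 36) - 18354 = (2*(-8)/(-22) + 36) - 18354 = (2*(-8)*(-1/22) + 36) - 18354 = (8/11 + 36) - 18354 = 404/11 - 18354 = -201490/11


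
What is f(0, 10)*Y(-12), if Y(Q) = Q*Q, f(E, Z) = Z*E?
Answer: 0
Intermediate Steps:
f(E, Z) = E*Z
Y(Q) = Q²
f(0, 10)*Y(-12) = (0*10)*(-12)² = 0*144 = 0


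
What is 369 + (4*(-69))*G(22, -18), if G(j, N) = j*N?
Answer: 109665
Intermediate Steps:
G(j, N) = N*j
369 + (4*(-69))*G(22, -18) = 369 + (4*(-69))*(-18*22) = 369 - 276*(-396) = 369 + 109296 = 109665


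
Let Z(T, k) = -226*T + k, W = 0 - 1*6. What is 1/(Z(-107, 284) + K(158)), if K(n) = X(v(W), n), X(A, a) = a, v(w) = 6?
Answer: 1/24624 ≈ 4.0611e-5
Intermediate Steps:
W = -6 (W = 0 - 6 = -6)
Z(T, k) = k - 226*T
K(n) = n
1/(Z(-107, 284) + K(158)) = 1/((284 - 226*(-107)) + 158) = 1/((284 + 24182) + 158) = 1/(24466 + 158) = 1/24624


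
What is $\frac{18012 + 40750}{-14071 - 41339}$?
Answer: $- \frac{29381}{27705} \approx -1.0605$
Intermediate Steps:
$\frac{18012 + 40750}{-14071 - 41339} = \frac{58762}{-55410} = 58762 \left(- \frac{1}{55410}\right) = - \frac{29381}{27705}$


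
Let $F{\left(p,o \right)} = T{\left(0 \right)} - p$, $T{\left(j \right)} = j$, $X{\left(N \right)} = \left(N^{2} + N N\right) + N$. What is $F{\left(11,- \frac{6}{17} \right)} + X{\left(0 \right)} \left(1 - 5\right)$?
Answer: $-11$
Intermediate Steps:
$X{\left(N \right)} = N + 2 N^{2}$ ($X{\left(N \right)} = \left(N^{2} + N^{2}\right) + N = 2 N^{2} + N = N + 2 N^{2}$)
$F{\left(p,o \right)} = - p$ ($F{\left(p,o \right)} = 0 - p = - p$)
$F{\left(11,- \frac{6}{17} \right)} + X{\left(0 \right)} \left(1 - 5\right) = \left(-1\right) 11 + 0 \left(1 + 2 \cdot 0\right) \left(1 - 5\right) = -11 + 0 \left(1 + 0\right) \left(-4\right) = -11 + 0 \cdot 1 \left(-4\right) = -11 + 0 \left(-4\right) = -11 + 0 = -11$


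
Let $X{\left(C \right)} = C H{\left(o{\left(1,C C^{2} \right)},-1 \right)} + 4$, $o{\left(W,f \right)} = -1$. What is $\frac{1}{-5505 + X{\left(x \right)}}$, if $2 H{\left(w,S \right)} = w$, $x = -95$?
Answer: $- \frac{2}{10907} \approx -0.00018337$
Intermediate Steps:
$H{\left(w,S \right)} = \frac{w}{2}$
$X{\left(C \right)} = 4 - \frac{C}{2}$ ($X{\left(C \right)} = C \frac{1}{2} \left(-1\right) + 4 = C \left(- \frac{1}{2}\right) + 4 = - \frac{C}{2} + 4 = 4 - \frac{C}{2}$)
$\frac{1}{-5505 + X{\left(x \right)}} = \frac{1}{-5505 + \left(4 - - \frac{95}{2}\right)} = \frac{1}{-5505 + \left(4 + \frac{95}{2}\right)} = \frac{1}{-5505 + \frac{103}{2}} = \frac{1}{- \frac{10907}{2}} = - \frac{2}{10907}$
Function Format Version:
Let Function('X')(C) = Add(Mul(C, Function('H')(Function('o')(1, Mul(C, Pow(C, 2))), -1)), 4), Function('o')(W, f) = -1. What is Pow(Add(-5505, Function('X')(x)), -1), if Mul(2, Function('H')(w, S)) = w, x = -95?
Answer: Rational(-2, 10907) ≈ -0.00018337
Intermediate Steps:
Function('H')(w, S) = Mul(Rational(1, 2), w)
Function('X')(C) = Add(4, Mul(Rational(-1, 2), C)) (Function('X')(C) = Add(Mul(C, Mul(Rational(1, 2), -1)), 4) = Add(Mul(C, Rational(-1, 2)), 4) = Add(Mul(Rational(-1, 2), C), 4) = Add(4, Mul(Rational(-1, 2), C)))
Pow(Add(-5505, Function('X')(x)), -1) = Pow(Add(-5505, Add(4, Mul(Rational(-1, 2), -95))), -1) = Pow(Add(-5505, Add(4, Rational(95, 2))), -1) = Pow(Add(-5505, Rational(103, 2)), -1) = Pow(Rational(-10907, 2), -1) = Rational(-2, 10907)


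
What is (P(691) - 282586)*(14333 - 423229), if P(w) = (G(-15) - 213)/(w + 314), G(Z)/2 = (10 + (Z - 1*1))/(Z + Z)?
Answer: 580630567062848/5025 ≈ 1.1555e+11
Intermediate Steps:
G(Z) = (9 + Z)/Z (G(Z) = 2*((10 + (Z - 1*1))/(Z + Z)) = 2*((10 + (Z - 1))/((2*Z))) = 2*((10 + (-1 + Z))*(1/(2*Z))) = 2*((9 + Z)*(1/(2*Z))) = 2*((9 + Z)/(2*Z)) = (9 + Z)/Z)
P(w) = -1063/(5*(314 + w)) (P(w) = ((9 - 15)/(-15) - 213)/(w + 314) = (-1/15*(-6) - 213)/(314 + w) = (2/5 - 213)/(314 + w) = -1063/(5*(314 + w)))
(P(691) - 282586)*(14333 - 423229) = (-1063/(1570 + 5*691) - 282586)*(14333 - 423229) = (-1063/(1570 + 3455) - 282586)*(-408896) = (-1063/5025 - 282586)*(-408896) = -1419995713/5025*(-408896) = 580630567062848/5025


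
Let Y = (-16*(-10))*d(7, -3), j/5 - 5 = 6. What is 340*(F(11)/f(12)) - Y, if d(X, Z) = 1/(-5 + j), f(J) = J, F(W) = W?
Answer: 4627/15 ≈ 308.47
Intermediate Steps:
j = 55 (j = 25 + 5*6 = 25 + 30 = 55)
d(X, Z) = 1/50 (d(X, Z) = 1/(-5 + 55) = 1/50)
Y = 16/5 (Y = -16*(-10)*(1/50) = 160*(1/50) = 16/5 ≈ 3.2000)
340*(F(11)/f(12)) - Y = 340*(11/12) - 1*16/5 = 340*(11*(1/12)) - 16/5 = 340*(11/12) - 16/5 = 935/3 - 16/5 = 4627/15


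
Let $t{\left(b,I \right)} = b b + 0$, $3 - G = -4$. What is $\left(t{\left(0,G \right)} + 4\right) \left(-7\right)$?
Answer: $-28$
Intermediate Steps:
$G = 7$ ($G = 3 - -4 = 3 + 4 = 7$)
$t{\left(b,I \right)} = b^{2}$ ($t{\left(b,I \right)} = b^{2} + 0 = b^{2}$)
$\left(t{\left(0,G \right)} + 4\right) \left(-7\right) = \left(0^{2} + 4\right) \left(-7\right) = \left(0 + 4\right) \left(-7\right) = 4 \left(-7\right) = -28$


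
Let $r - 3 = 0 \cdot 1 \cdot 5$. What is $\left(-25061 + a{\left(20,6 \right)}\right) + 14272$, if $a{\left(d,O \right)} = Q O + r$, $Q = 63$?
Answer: $-10408$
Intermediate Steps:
$r = 3$ ($r = 3 + 0 \cdot 1 \cdot 5 = 3 + 0 \cdot 5 = 3 + 0 = 3$)
$a{\left(d,O \right)} = 3 + 63 O$ ($a{\left(d,O \right)} = 63 O + 3 = 3 + 63 O$)
$\left(-25061 + a{\left(20,6 \right)}\right) + 14272 = \left(-25061 + \left(3 + 63 \cdot 6\right)\right) + 14272 = \left(-25061 + \left(3 + 378\right)\right) + 14272 = \left(-25061 + 381\right) + 14272 = -24680 + 14272 = -10408$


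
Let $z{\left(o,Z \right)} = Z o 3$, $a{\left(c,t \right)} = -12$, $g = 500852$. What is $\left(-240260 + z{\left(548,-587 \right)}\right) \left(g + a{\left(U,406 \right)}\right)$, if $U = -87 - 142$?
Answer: $-603656441920$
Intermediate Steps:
$U = -229$ ($U = -87 - 142 = -229$)
$z{\left(o,Z \right)} = 3 Z o$
$\left(-240260 + z{\left(548,-587 \right)}\right) \left(g + a{\left(U,406 \right)}\right) = \left(-240260 + 3 \left(-587\right) 548\right) \left(500852 - 12\right) = \left(-240260 - 965028\right) 500840 = \left(-1205288\right) 500840 = -603656441920$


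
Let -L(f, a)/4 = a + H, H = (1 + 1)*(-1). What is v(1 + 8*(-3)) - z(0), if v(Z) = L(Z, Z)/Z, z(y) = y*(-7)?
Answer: -100/23 ≈ -4.3478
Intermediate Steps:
H = -2 (H = 2*(-1) = -2)
L(f, a) = 8 - 4*a (L(f, a) = -4*(a - 2) = -4*(-2 + a) = 8 - 4*a)
z(y) = -7*y
v(Z) = (8 - 4*Z)/Z
v(1 + 8*(-3)) - z(0) = (-4 + 8/(1 + 8*(-3))) - (-7)*0 = (-4 + 8/(1 - 24)) - 1*0 = (-4 + 8/(-23)) + 0 = (-4 + 8*(-1/23)) + 0 = (-4 - 8/23) + 0 = -100/23 + 0 = -100/23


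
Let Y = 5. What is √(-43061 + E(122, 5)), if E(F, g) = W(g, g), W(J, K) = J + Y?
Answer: I*√43051 ≈ 207.49*I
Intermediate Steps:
W(J, K) = 5 + J (W(J, K) = J + 5 = 5 + J)
E(F, g) = 5 + g
√(-43061 + E(122, 5)) = √(-43061 + (5 + 5)) = √(-43061 + 10) = √(-43051) = I*√43051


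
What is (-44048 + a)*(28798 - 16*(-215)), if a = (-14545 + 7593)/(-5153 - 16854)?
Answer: -31250143345392/22007 ≈ -1.4200e+9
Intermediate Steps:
a = 6952/22007 (a = -6952/(-22007) = -6952*(-1/22007) = 6952/22007 ≈ 0.31590)
(-44048 + a)*(28798 - 16*(-215)) = (-44048 + 6952/22007)*(28798 - 16*(-215)) = -969357384*(28798 + 3440)/22007 = -969357384/22007*32238 = -31250143345392/22007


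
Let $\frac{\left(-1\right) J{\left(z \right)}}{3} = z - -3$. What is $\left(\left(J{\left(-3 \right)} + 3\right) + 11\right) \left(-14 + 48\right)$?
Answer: $476$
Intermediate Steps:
$J{\left(z \right)} = -9 - 3 z$ ($J{\left(z \right)} = - 3 \left(z - -3\right) = - 3 \left(z + 3\right) = - 3 \left(3 + z\right) = -9 - 3 z$)
$\left(\left(J{\left(-3 \right)} + 3\right) + 11\right) \left(-14 + 48\right) = \left(\left(\left(-9 - -9\right) + 3\right) + 11\right) \left(-14 + 48\right) = \left(\left(\left(-9 + 9\right) + 3\right) + 11\right) 34 = \left(\left(0 + 3\right) + 11\right) 34 = \left(3 + 11\right) 34 = 14 \cdot 34 = 476$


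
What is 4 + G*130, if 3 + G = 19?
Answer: 2084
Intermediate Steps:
G = 16 (G = -3 + 19 = 16)
4 + G*130 = 4 + 16*130 = 4 + 2080 = 2084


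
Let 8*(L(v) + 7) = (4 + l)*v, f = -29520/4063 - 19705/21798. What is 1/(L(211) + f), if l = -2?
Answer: 25304364/950949403 ≈ 0.026610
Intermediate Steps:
f = -103362625/12652182 (f = -29520*1/4063 - 19705*1/21798 = -29520/4063 - 2815/3114 = -103362625/12652182 ≈ -8.1696)
L(v) = -7 + v/4 (L(v) = -7 + ((4 - 2)*v)/8 = -7 + (2*v)/8 = -7 + v/4)
1/(L(211) + f) = 1/((-7 + (¼)*211) - 103362625/12652182) = 1/((-7 + 211/4) - 103362625/12652182) = 1/(183/4 - 103362625/12652182) = 1/(950949403/25304364) = 25304364/950949403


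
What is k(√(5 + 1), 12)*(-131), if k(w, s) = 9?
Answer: -1179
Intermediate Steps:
k(√(5 + 1), 12)*(-131) = 9*(-131) = -1179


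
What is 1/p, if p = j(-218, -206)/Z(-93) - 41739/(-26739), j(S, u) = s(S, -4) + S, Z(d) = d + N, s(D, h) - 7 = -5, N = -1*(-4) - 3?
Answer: 204999/801301 ≈ 0.25583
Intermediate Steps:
N = 1 (N = 4 - 3 = 1)
s(D, h) = 2 (s(D, h) = 7 - 5 = 2)
Z(d) = 1 + d (Z(d) = d + 1 = 1 + d)
j(S, u) = 2 + S
p = 801301/204999 (p = (2 - 218)/(1 - 93) - 41739/(-26739) = -216/(-92) - 41739*(-1/26739) = -216*(-1/92) + 13913/8913 = 54/23 + 13913/8913 = 801301/204999 ≈ 3.9088)
1/p = 1/(801301/204999) = 204999/801301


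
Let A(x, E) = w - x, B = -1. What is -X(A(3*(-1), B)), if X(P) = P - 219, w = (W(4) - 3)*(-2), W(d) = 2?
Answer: 214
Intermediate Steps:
w = 2 (w = (2 - 3)*(-2) = -1*(-2) = 2)
A(x, E) = 2 - x
X(P) = -219 + P
-X(A(3*(-1), B)) = -(-219 + (2 - 3*(-1))) = -(-219 + (2 - 1*(-3))) = -(-219 + (2 + 3)) = -(-219 + 5) = -1*(-214) = 214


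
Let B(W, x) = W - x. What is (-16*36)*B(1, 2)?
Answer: 576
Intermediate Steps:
(-16*36)*B(1, 2) = (-16*36)*(1 - 1*2) = -576*(1 - 2) = -576*(-1) = 576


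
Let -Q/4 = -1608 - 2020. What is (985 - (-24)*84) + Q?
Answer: 17513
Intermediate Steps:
Q = 14512 (Q = -4*(-1608 - 2020) = -4*(-3628) = 14512)
(985 - (-24)*84) + Q = (985 - (-24)*84) + 14512 = (985 - 1*(-2016)) + 14512 = (985 + 2016) + 14512 = 3001 + 14512 = 17513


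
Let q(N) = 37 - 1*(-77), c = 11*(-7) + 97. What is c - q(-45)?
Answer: -94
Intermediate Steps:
c = 20 (c = -77 + 97 = 20)
q(N) = 114 (q(N) = 37 + 77 = 114)
c - q(-45) = 20 - 1*114 = 20 - 114 = -94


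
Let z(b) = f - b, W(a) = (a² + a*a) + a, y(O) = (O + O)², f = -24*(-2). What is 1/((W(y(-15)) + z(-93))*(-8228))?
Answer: -1/13337925348 ≈ -7.4974e-11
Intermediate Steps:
f = 48
y(O) = 4*O² (y(O) = (2*O)² = 4*O²)
W(a) = a + 2*a² (W(a) = (a² + a²) + a = 2*a² + a = a + 2*a²)
z(b) = 48 - b
1/((W(y(-15)) + z(-93))*(-8228)) = 1/(((4*(-15)²)*(1 + 2*(4*(-15)²)) + (48 - 1*(-93)))*(-8228)) = -1/8228/((4*225)*(1 + 2*(4*225)) + (48 + 93)) = -1/8228/(900*(1 + 2*900) + 141) = -1/8228/(900*(1 + 1800) + 141) = -1/8228/(900*1801 + 141) = -1/8228/(1620900 + 141) = -1/8228/1621041 = (1/1621041)*(-1/8228) = -1/13337925348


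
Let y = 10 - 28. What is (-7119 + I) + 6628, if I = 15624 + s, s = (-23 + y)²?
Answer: 16814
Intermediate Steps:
y = -18
s = 1681 (s = (-23 - 18)² = (-41)² = 1681)
I = 17305 (I = 15624 + 1681 = 17305)
(-7119 + I) + 6628 = (-7119 + 17305) + 6628 = 10186 + 6628 = 16814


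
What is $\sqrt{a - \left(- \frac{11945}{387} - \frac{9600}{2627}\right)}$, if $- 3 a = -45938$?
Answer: $\frac{\sqrt{1762496817120209}}{338883} \approx 123.88$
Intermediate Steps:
$a = \frac{45938}{3}$ ($a = \left(- \frac{1}{3}\right) \left(-45938\right) = \frac{45938}{3} \approx 15313.0$)
$\sqrt{a - \left(- \frac{11945}{387} - \frac{9600}{2627}\right)} = \sqrt{\frac{45938}{3} - \left(- \frac{11945}{387} - \frac{9600}{2627}\right)} = \sqrt{\frac{45938}{3} - - \frac{35094715}{1016649}} = \sqrt{\frac{45938}{3} + \left(\frac{11945}{387} + \frac{9600}{2627}\right)} = \sqrt{\frac{45938}{3} + \frac{35094715}{1016649}} = \sqrt{\frac{15602701969}{1016649}} = \frac{\sqrt{1762496817120209}}{338883}$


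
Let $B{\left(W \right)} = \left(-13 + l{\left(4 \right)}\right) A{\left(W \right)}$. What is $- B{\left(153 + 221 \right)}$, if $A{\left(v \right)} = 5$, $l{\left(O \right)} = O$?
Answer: $45$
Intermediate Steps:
$B{\left(W \right)} = -45$ ($B{\left(W \right)} = \left(-13 + 4\right) 5 = \left(-9\right) 5 = -45$)
$- B{\left(153 + 221 \right)} = \left(-1\right) \left(-45\right) = 45$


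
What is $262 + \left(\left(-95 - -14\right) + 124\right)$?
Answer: $305$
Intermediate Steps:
$262 + \left(\left(-95 - -14\right) + 124\right) = 262 + \left(\left(-95 + \left(-9 + 23\right)\right) + 124\right) = 262 + \left(\left(-95 + 14\right) + 124\right) = 262 + \left(-81 + 124\right) = 262 + 43 = 305$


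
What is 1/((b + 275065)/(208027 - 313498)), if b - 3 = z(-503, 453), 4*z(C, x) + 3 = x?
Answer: -210942/550361 ≈ -0.38328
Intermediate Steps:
z(C, x) = -¾ + x/4
b = 231/2 (b = 3 + (-¾ + (¼)*453) = 3 + (-¾ + 453/4) = 3 + 225/2 = 231/2 ≈ 115.50)
1/((b + 275065)/(208027 - 313498)) = 1/((231/2 + 275065)/(208027 - 313498)) = 1/((550361/2)/(-105471)) = 1/((550361/2)*(-1/105471)) = 1/(-550361/210942) = -210942/550361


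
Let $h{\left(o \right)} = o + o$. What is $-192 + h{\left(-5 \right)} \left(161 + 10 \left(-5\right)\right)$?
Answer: $-1302$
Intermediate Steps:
$h{\left(o \right)} = 2 o$
$-192 + h{\left(-5 \right)} \left(161 + 10 \left(-5\right)\right) = -192 + 2 \left(-5\right) \left(161 + 10 \left(-5\right)\right) = -192 - 10 \left(161 - 50\right) = -192 - 1110 = -1302$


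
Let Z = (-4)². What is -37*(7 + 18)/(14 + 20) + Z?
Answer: -381/34 ≈ -11.206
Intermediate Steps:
Z = 16
-37*(7 + 18)/(14 + 20) + Z = -37*(7 + 18)/(14 + 20) + 16 = -925/34 + 16 = -381/34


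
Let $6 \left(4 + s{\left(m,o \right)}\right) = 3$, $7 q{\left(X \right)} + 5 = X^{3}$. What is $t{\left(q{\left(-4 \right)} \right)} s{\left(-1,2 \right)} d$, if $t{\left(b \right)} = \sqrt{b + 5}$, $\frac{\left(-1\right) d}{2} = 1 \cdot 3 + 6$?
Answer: $9 i \sqrt{238} \approx 138.85 i$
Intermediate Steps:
$q{\left(X \right)} = - \frac{5}{7} + \frac{X^{3}}{7}$
$s{\left(m,o \right)} = - \frac{7}{2}$ ($s{\left(m,o \right)} = -4 + \frac{1}{6} \cdot 3 = -4 + \frac{1}{2} = - \frac{7}{2}$)
$d = -18$ ($d = - 2 \left(1 \cdot 3 + 6\right) = - 2 \left(3 + 6\right) = \left(-2\right) 9 = -18$)
$t{\left(b \right)} = \sqrt{5 + b}$
$t{\left(q{\left(-4 \right)} \right)} s{\left(-1,2 \right)} d = \sqrt{5 + \left(- \frac{5}{7} + \frac{\left(-4\right)^{3}}{7}\right)} \left(- \frac{7}{2}\right) \left(-18\right) = \sqrt{5 + \left(- \frac{5}{7} + \frac{1}{7} \left(-64\right)\right)} \left(- \frac{7}{2}\right) \left(-18\right) = \sqrt{5 - \frac{69}{7}} \left(- \frac{7}{2}\right) \left(-18\right) = \sqrt{- \frac{34}{7}} \left(- \frac{7}{2}\right) \left(-18\right) = \frac{i \sqrt{238}}{7} \left(- \frac{7}{2}\right) \left(-18\right) = - \frac{i \sqrt{238}}{2} \left(-18\right) = 9 i \sqrt{238}$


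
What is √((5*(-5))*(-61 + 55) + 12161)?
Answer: √12311 ≈ 110.95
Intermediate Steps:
√((5*(-5))*(-61 + 55) + 12161) = √(-25*(-6) + 12161) = √(150 + 12161) = √12311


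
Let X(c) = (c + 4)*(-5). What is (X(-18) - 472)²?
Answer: 161604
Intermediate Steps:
X(c) = -20 - 5*c (X(c) = (4 + c)*(-5) = -20 - 5*c)
(X(-18) - 472)² = ((-20 - 5*(-18)) - 472)² = ((-20 + 90) - 472)² = (70 - 472)² = (-402)² = 161604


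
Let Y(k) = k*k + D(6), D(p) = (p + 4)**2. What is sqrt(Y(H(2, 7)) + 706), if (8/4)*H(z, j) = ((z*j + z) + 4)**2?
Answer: 3*sqrt(4534) ≈ 202.00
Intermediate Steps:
H(z, j) = (4 + z + j*z)**2/2 (H(z, j) = ((z*j + z) + 4)**2/2 = ((j*z + z) + 4)**2/2 = ((z + j*z) + 4)**2/2 = (4 + z + j*z)**2/2)
D(p) = (4 + p)**2
Y(k) = 100 + k**2 (Y(k) = k*k + (4 + 6)**2 = k**2 + 10**2 = k**2 + 100 = 100 + k**2)
sqrt(Y(H(2, 7)) + 706) = sqrt((100 + ((4 + 2 + 7*2)**2/2)**2) + 706) = sqrt((100 + ((4 + 2 + 14)**2/2)**2) + 706) = sqrt((100 + ((1/2)*20**2)**2) + 706) = sqrt((100 + ((1/2)*400)**2) + 706) = sqrt((100 + 200**2) + 706) = sqrt((100 + 40000) + 706) = sqrt(40100 + 706) = sqrt(40806) = 3*sqrt(4534)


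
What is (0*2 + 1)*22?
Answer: 22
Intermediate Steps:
(0*2 + 1)*22 = (0 + 1)*22 = 1*22 = 22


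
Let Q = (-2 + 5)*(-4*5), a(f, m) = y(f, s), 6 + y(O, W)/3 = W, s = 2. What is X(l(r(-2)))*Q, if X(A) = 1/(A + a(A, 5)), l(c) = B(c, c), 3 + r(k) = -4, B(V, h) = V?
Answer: 60/19 ≈ 3.1579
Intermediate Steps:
r(k) = -7 (r(k) = -3 - 4 = -7)
y(O, W) = -18 + 3*W
l(c) = c
a(f, m) = -12 (a(f, m) = -18 + 3*2 = -18 + 6 = -12)
X(A) = 1/(-12 + A) (X(A) = 1/(A - 12) = 1/(-12 + A))
Q = -60 (Q = 3*(-20) = -60)
X(l(r(-2)))*Q = -60/(-12 - 7) = -60/(-19) = -1/19*(-60) = 60/19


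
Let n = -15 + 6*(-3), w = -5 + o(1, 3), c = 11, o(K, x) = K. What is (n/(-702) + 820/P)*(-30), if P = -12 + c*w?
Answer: 119540/273 ≈ 437.88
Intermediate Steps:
w = -4 (w = -5 + 1 = -4)
n = -33 (n = -15 - 18 = -33)
P = -56 (P = -12 + 11*(-4) = -12 - 44 = -56)
(n/(-702) + 820/P)*(-30) = (-33/(-702) + 820/(-56))*(-30) = (-33*(-1/702) + 820*(-1/56))*(-30) = (11/234 - 205/14)*(-30) = -11954/819*(-30) = 119540/273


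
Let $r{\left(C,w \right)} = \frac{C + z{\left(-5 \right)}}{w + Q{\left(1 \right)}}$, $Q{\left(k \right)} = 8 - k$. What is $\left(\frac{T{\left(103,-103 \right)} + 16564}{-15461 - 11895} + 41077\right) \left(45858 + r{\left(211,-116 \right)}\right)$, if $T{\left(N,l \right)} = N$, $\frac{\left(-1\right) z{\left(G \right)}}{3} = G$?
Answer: $\frac{200589784446090}{106493} \approx 1.8836 \cdot 10^{9}$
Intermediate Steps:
$z{\left(G \right)} = - 3 G$
$r{\left(C,w \right)} = \frac{15 + C}{7 + w}$ ($r{\left(C,w \right)} = \frac{C - -15}{w + \left(8 - 1\right)} = \frac{C + 15}{w + \left(8 - 1\right)} = \frac{15 + C}{w + 7} = \frac{15 + C}{7 + w}$)
$\left(\frac{T{\left(103,-103 \right)} + 16564}{-15461 - 11895} + 41077\right) \left(45858 + r{\left(211,-116 \right)}\right) = \left(\frac{103 + 16564}{-15461 - 11895} + 41077\right) \left(45858 + \frac{15 + 211}{7 - 116}\right) = \left(\frac{16667}{-27356} + 41077\right) \left(45858 + \frac{1}{-109} \cdot 226\right) = \left(16667 \left(- \frac{1}{27356}\right) + 41077\right) \left(45858 - \frac{226}{109}\right) = \left(- \frac{2381}{3908} + 41077\right) \left(45858 - \frac{226}{109}\right) = \frac{160526535}{3908} \cdot \frac{4998296}{109} = \frac{200589784446090}{106493}$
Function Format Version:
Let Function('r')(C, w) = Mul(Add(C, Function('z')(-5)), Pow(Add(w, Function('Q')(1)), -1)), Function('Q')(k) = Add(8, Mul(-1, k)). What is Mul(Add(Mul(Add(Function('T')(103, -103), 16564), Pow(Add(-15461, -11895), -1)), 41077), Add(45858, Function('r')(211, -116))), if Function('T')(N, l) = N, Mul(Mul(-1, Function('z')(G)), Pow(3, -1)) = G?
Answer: Rational(200589784446090, 106493) ≈ 1.8836e+9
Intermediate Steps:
Function('z')(G) = Mul(-3, G)
Function('r')(C, w) = Mul(Pow(Add(7, w), -1), Add(15, C)) (Function('r')(C, w) = Mul(Add(C, Mul(-3, -5)), Pow(Add(w, Add(8, Mul(-1, 1))), -1)) = Mul(Add(C, 15), Pow(Add(w, Add(8, -1)), -1)) = Mul(Add(15, C), Pow(Add(w, 7), -1)) = Mul(Add(15, C), Pow(Add(7, w), -1)) = Mul(Pow(Add(7, w), -1), Add(15, C)))
Mul(Add(Mul(Add(Function('T')(103, -103), 16564), Pow(Add(-15461, -11895), -1)), 41077), Add(45858, Function('r')(211, -116))) = Mul(Add(Mul(Add(103, 16564), Pow(Add(-15461, -11895), -1)), 41077), Add(45858, Mul(Pow(Add(7, -116), -1), Add(15, 211)))) = Mul(Add(Mul(16667, Pow(-27356, -1)), 41077), Add(45858, Mul(Pow(-109, -1), 226))) = Mul(Add(Mul(16667, Rational(-1, 27356)), 41077), Add(45858, Mul(Rational(-1, 109), 226))) = Mul(Add(Rational(-2381, 3908), 41077), Add(45858, Rational(-226, 109))) = Mul(Rational(160526535, 3908), Rational(4998296, 109)) = Rational(200589784446090, 106493)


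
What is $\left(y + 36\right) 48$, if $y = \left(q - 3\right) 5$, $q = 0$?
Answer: $1008$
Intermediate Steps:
$y = -15$ ($y = \left(0 - 3\right) 5 = \left(-3\right) 5 = -15$)
$\left(y + 36\right) 48 = \left(-15 + 36\right) 48 = 21 \cdot 48 = 1008$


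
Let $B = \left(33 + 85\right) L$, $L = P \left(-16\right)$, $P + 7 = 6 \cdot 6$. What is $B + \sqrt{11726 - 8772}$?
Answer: $-54752 + \sqrt{2954} \approx -54698.0$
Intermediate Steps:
$P = 29$ ($P = -7 + 6 \cdot 6 = -7 + 36 = 29$)
$L = -464$ ($L = 29 \left(-16\right) = -464$)
$B = -54752$ ($B = \left(33 + 85\right) \left(-464\right) = 118 \left(-464\right) = -54752$)
$B + \sqrt{11726 - 8772} = -54752 + \sqrt{11726 - 8772} = -54752 + \sqrt{2954}$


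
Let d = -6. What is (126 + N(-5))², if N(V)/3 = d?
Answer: 11664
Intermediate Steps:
N(V) = -18 (N(V) = 3*(-6) = -18)
(126 + N(-5))² = (126 - 18)² = 108² = 11664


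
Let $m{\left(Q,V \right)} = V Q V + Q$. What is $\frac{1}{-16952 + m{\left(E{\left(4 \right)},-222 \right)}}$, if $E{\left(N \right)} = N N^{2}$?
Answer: $\frac{1}{3137288} \approx 3.1875 \cdot 10^{-7}$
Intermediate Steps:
$E{\left(N \right)} = N^{3}$
$m{\left(Q,V \right)} = Q + Q V^{2}$ ($m{\left(Q,V \right)} = Q V V + Q = Q V^{2} + Q = Q + Q V^{2}$)
$\frac{1}{-16952 + m{\left(E{\left(4 \right)},-222 \right)}} = \frac{1}{-16952 + 4^{3} \left(1 + \left(-222\right)^{2}\right)} = \frac{1}{-16952 + 64 \left(1 + 49284\right)} = \frac{1}{-16952 + 64 \cdot 49285} = \frac{1}{-16952 + 3154240} = \frac{1}{3137288}$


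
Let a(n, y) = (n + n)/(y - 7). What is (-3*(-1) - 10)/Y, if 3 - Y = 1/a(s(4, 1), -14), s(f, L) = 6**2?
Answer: -168/79 ≈ -2.1266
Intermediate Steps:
s(f, L) = 36
a(n, y) = 2*n/(-7 + y) (a(n, y) = (2*n)/(-7 + y) = 2*n/(-7 + y))
Y = 79/24 (Y = 3 - 1/(2*36/(-7 - 14)) = 3 - 1/(2*36/(-21)) = 3 - 1/(2*36*(-1/21)) = 3 - 1/(-24/7) = 3 - 1*(-7/24) = 3 + 7/24 = 79/24 ≈ 3.2917)
(-3*(-1) - 10)/Y = (-3*(-1) - 10)/(79/24) = (3 - 10)*(24/79) = -7*24/79 = -168/79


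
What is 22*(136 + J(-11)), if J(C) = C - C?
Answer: 2992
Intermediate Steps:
J(C) = 0
22*(136 + J(-11)) = 22*(136 + 0) = 22*136 = 2992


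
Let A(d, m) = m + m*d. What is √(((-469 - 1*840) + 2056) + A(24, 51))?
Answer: √2022 ≈ 44.967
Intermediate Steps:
A(d, m) = m + d*m
√(((-469 - 1*840) + 2056) + A(24, 51)) = √(((-469 - 1*840) + 2056) + 51*(1 + 24)) = √(((-469 - 840) + 2056) + 51*25) = √((-1309 + 2056) + 1275) = √(747 + 1275) = √2022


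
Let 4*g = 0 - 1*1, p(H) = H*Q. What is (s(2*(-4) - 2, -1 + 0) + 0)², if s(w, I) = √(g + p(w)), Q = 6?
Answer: -241/4 ≈ -60.250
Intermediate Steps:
p(H) = 6*H (p(H) = H*6 = 6*H)
g = -¼ (g = (0 - 1*1)/4 = (0 - 1)/4 = (¼)*(-1) = -¼ ≈ -0.25000)
s(w, I) = √(-¼ + 6*w)
(s(2*(-4) - 2, -1 + 0) + 0)² = (√(-1 + 24*(2*(-4) - 2))/2 + 0)² = (√(-1 + 24*(-8 - 2))/2 + 0)² = (√(-1 + 24*(-10))/2 + 0)² = (√(-1 - 240)/2 + 0)² = (√(-241)/2 + 0)² = ((I*√241)/2 + 0)² = (I*√241/2 + 0)² = (I*√241/2)² = -241/4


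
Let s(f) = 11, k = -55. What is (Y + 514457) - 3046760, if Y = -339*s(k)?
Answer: -2536032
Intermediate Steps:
Y = -3729 (Y = -339*11 = -3729)
(Y + 514457) - 3046760 = (-3729 + 514457) - 3046760 = 510728 - 3046760 = -2536032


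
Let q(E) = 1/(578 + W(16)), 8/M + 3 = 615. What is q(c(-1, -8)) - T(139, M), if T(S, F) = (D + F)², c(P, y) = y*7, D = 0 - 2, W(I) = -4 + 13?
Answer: -54224783/13741083 ≈ -3.9462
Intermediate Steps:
W(I) = 9
M = 2/153 (M = 8/(-3 + 615) = 8/612 = 8*(1/612) = 2/153 ≈ 0.013072)
D = -2
c(P, y) = 7*y
q(E) = 1/587 (q(E) = 1/(578 + 9) = 1/587)
T(S, F) = (-2 + F)²
q(c(-1, -8)) - T(139, M) = 1/587 - (-2 + 2/153)² = 1/587 - (-304/153)² = 1/587 - 1*92416/23409 = 1/587 - 92416/23409 = -54224783/13741083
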